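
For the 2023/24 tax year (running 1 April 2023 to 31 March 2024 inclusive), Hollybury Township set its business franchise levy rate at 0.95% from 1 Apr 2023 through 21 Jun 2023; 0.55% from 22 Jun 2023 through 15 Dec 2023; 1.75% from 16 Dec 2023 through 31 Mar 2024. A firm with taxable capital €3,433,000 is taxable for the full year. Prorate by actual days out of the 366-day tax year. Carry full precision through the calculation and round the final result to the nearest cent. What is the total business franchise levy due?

€34,001.71

1 Apr – 21 Jun 2023: 82 days at 0.95% → €3,433,000 × 0.95% × 82/366 = €7,306.8497
22 Jun – 15 Dec 2023: 177 days at 0.55% → €3,433,000 × 0.55% × 177/366 = €9,131.2172
16 Dec 2023 – 31 Mar 2024: 107 days at 1.75% → €3,433,000 × 1.75% × 107/366 = €17,563.6407
Total = €34,001.7077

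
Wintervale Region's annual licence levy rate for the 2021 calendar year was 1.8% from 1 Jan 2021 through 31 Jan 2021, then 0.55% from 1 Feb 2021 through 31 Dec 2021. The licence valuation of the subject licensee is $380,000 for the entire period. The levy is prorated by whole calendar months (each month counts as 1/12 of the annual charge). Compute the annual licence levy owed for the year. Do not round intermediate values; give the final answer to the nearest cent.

1 Jan – 31 Jan 2021: 1 month at 1.8% → $380,000 × 1.8% × 1/12 = $570.0000
1 Feb – 31 Dec 2021: 11 months at 0.55% → $380,000 × 0.55% × 11/12 = $1,915.8333
Total = $2,485.8333

$2,485.83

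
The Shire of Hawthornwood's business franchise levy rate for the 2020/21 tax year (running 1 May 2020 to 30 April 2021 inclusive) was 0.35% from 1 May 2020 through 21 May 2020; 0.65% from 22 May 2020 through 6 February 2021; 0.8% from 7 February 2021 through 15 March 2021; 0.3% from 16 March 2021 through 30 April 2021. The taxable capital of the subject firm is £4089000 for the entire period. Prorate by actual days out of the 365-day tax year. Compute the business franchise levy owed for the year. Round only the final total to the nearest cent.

1 May – 21 May 2020: 21 days at 0.35% → £4089000 × 0.35% × 21/365 = £823.4014
22 May 2020 – 6 February 2021: 261 days at 0.65% → £4089000 × 0.65% × 261/365 = £19005.4479
7 February – 15 March 2021: 37 days at 0.8% → £4089000 × 0.8% × 37/365 = £3316.0110
16 March – 30 April 2021: 46 days at 0.3% → £4089000 × 0.3% × 46/365 = £1545.9781
Total = £24690.8384

£24690.84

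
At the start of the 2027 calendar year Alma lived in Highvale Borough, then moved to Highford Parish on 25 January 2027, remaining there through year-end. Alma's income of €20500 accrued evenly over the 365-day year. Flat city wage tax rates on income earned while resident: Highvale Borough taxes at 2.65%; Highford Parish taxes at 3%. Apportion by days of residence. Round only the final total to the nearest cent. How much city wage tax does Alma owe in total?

€610.28

Highvale Borough, 1 January – 24 January 2027: 24 days → €20500 × 2.65% × 24/365 = €35.7205
Highford Parish, 25 January – 31 December 2027: 341 days → €20500 × 3% × 341/365 = €574.5616
Total = €610.2822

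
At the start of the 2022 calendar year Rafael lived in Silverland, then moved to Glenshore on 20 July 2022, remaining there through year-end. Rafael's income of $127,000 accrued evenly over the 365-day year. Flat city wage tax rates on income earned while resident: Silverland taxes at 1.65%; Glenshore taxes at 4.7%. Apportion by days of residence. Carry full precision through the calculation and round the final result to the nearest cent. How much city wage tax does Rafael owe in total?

Silverland, 1 January – 19 July 2022: 200 days → $127,000 × 1.65% × 200/365 = $1,148.2192
Glenshore, 20 July – 31 December 2022: 165 days → $127,000 × 4.7% × 165/365 = $2,698.3151
Total = $3,846.5342

$3,846.53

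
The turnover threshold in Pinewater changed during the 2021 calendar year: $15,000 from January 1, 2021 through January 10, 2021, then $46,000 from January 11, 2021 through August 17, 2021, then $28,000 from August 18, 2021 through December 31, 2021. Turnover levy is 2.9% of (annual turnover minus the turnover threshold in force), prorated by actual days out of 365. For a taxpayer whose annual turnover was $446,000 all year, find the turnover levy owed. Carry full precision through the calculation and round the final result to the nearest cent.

$11,819.13

January 1 – January 10, 2021: 10 days, exemption $15,000 → ($446,000 − $15,000) × 2.9% × 10/365 = $342.4384
January 11 – August 17, 2021: 219 days, exemption $46,000 → ($446,000 − $46,000) × 2.9% × 219/365 = $6,960.0000
August 18 – December 31, 2021: 136 days, exemption $28,000 → ($446,000 − $28,000) × 2.9% × 136/365 = $4,516.6904
Total = $11,819.1288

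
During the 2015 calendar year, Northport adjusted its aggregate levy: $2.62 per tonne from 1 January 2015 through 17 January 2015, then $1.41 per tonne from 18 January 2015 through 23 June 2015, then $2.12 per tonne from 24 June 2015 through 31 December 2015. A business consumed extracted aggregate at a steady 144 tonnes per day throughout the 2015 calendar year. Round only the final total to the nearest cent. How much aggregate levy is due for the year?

1 January – 17 January 2015: 17 days × 144 tonnes/day = 2,448 tonnes at $2.62/tonne → $6,413.76
18 January – 23 June 2015: 157 days × 144 tonnes/day = 22,608 tonnes at $1.41/tonne → $31,877.28
24 June – 31 December 2015: 191 days × 144 tonnes/day = 27,504 tonnes at $2.12/tonne → $58,308.48

$96,599.52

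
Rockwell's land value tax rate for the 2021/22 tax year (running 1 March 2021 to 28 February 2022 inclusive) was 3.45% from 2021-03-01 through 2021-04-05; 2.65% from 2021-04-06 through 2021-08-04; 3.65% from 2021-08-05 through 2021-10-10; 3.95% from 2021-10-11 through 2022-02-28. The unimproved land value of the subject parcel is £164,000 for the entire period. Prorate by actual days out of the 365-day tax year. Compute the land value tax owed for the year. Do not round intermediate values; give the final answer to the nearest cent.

2021-03-01 to 2021-04-05: 36 days at 3.45% → £164,000 × 3.45% × 36/365 = £558.0493
2021-04-06 to 2021-08-04: 121 days at 2.65% → £164,000 × 2.65% × 121/365 = £1,440.7288
2021-08-05 to 2021-10-10: 67 days at 3.65% → £164,000 × 3.65% × 67/365 = £1,098.8000
2021-10-11 to 2022-02-28: 141 days at 3.95% → £164,000 × 3.95% × 141/365 = £2,502.4603
Total = £5,600.0384

£5,600.04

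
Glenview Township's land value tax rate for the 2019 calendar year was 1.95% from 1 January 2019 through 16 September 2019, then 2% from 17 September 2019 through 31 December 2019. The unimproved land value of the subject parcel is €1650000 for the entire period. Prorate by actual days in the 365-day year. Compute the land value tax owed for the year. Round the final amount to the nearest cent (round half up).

€32414.59

1 January – 16 September 2019: 259 days at 1.95% → €1650000 × 1.95% × 259/365 = €22831.0274
17 September – 31 December 2019: 106 days at 2% → €1650000 × 2% × 106/365 = €9583.5616
Total = €32414.5890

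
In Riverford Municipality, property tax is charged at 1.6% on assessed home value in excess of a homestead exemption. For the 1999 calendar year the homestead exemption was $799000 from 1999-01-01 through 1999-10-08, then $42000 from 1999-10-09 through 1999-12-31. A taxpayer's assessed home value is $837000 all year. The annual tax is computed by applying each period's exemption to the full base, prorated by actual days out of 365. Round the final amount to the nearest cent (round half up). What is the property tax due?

1999-01-01 to 1999-10-08: 281 days, exemption $799000 → ($837000 − $799000) × 1.6% × 281/365 = $468.0767
1999-10-09 to 1999-12-31: 84 days, exemption $42000 → ($837000 − $42000) × 1.6% × 84/365 = $2927.3425
Total = $3395.4192

$3395.42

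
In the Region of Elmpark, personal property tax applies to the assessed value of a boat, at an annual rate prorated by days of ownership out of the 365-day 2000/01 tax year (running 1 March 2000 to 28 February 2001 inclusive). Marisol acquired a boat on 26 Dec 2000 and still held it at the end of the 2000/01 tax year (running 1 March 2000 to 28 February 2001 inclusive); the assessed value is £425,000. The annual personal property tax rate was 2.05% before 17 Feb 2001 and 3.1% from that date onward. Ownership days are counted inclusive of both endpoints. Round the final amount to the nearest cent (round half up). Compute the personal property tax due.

£1,698.25

26 Dec 2000 – 16 Feb 2001: 53 days at 2.05% → £425,000 × 2.05% × 53/365 = £1,265.1027
17 Feb – 28 Feb 2001: 12 days at 3.1% → £425,000 × 3.1% × 12/365 = £433.1507
Total = £1,698.2534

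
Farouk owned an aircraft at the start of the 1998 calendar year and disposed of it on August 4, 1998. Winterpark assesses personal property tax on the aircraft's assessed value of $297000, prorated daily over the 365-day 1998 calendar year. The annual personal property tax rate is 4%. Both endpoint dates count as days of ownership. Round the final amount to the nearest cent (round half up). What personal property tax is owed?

$7030.36

Days held (January 1 – August 4, 1998): 216 out of 365
Tax = $297000 × 4% × 216/365 = $7030.3562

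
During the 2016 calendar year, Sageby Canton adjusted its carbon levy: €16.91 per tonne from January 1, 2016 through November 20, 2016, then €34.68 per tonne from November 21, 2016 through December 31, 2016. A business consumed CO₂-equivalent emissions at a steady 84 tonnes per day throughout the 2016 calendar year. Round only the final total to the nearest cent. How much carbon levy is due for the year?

€581,080.92

January 1 – November 20, 2016: 325 days × 84 tonnes/day = 27,300 tonnes at €16.91/tonne → €461,643.00
November 21 – December 31, 2016: 41 days × 84 tonnes/day = 3,444 tonnes at €34.68/tonne → €119,437.92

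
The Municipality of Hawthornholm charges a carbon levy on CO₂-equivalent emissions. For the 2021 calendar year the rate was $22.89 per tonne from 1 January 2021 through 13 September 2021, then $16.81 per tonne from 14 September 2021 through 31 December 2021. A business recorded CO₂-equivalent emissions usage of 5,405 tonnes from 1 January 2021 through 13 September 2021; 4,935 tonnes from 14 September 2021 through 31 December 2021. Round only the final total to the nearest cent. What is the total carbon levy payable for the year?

$206677.80

1 January – 13 September 2021: 5,405 tonnes at $22.89/tonne → $123720.45
14 September – 31 December 2021: 4,935 tonnes at $16.81/tonne → $82957.35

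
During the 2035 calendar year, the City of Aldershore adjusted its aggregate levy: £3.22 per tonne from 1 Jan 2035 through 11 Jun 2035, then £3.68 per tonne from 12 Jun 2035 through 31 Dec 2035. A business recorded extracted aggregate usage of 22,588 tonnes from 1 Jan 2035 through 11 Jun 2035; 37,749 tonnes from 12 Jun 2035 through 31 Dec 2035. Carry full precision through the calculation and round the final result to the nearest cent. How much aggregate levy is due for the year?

£211649.68

1 Jan – 11 Jun 2035: 22,588 tonnes at £3.22/tonne → £72733.36
12 Jun – 31 Dec 2035: 37,749 tonnes at £3.68/tonne → £138916.32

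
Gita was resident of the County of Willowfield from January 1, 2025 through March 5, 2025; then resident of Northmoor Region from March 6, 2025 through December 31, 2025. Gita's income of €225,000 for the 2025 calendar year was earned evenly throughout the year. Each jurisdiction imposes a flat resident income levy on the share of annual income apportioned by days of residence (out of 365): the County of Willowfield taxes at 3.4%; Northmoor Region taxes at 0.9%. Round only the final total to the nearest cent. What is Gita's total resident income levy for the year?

The County of Willowfield, January 1 – March 5, 2025: 64 days → €225,000 × 3.4% × 64/365 = €1,341.3699
Northmoor Region, March 6 – December 31, 2025: 301 days → €225,000 × 0.9% × 301/365 = €1,669.9315
Total = €3,011.3014

€3,011.30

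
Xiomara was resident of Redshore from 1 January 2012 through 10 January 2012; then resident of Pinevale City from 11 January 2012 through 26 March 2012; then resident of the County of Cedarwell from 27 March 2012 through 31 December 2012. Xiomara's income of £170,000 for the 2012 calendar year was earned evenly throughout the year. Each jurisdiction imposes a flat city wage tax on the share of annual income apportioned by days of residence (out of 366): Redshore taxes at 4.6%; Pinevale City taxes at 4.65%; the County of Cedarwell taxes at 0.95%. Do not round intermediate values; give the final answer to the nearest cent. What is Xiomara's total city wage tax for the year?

Redshore, 1 January – 10 January 2012: 10 days → £170,000 × 4.6% × 10/366 = £213.6612
Pinevale City, 11 January – 26 March 2012: 76 days → £170,000 × 4.65% × 76/366 = £1,641.4754
The County of Cedarwell, 27 March – 31 December 2012: 280 days → £170,000 × 0.95% × 280/366 = £1,235.5191
Total = £3,090.6557

£3,090.66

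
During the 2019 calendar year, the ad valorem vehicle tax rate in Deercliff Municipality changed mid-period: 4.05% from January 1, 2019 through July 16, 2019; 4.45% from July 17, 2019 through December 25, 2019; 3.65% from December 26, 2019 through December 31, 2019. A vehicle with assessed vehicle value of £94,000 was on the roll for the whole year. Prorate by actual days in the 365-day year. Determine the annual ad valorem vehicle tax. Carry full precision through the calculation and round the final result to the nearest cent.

£3,967.70

January 1 – July 16, 2019: 197 days at 4.05% → £94,000 × 4.05% × 197/365 = £2,054.7370
July 17 – December 25, 2019: 162 days at 4.45% → £94,000 × 4.45% × 162/365 = £1,856.5644
December 26 – December 31, 2019: 6 days at 3.65% → £94,000 × 3.65% × 6/365 = £56.4000
Total = £3,967.7014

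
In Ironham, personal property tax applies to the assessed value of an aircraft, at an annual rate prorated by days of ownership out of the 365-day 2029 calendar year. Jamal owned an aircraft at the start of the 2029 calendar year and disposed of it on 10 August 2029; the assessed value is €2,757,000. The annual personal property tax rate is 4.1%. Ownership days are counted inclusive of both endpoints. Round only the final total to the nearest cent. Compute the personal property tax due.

Days held (1 January – 10 August 2029): 222 out of 365
Tax = €2,757,000 × 4.1% × 222/365 = €68,751.2712

€68,751.27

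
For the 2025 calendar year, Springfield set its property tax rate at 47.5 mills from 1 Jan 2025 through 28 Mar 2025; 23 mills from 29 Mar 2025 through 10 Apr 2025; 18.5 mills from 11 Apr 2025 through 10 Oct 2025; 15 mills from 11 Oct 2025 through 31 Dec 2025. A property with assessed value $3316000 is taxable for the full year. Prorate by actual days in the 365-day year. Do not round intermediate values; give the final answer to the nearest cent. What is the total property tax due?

1 Jan – 28 Mar 2025: 87 days at 47.5 mills → $3316000 × 4.75% × 87/365 = $37543.4795
29 Mar – 10 Apr 2025: 13 days at 23 mills → $3316000 × 2.3% × 13/365 = $2716.3945
11 Apr – 10 Oct 2025: 183 days at 18.5 mills → $3316000 × 1.85% × 183/365 = $30757.0356
11 Oct – 31 Dec 2025: 82 days at 15 mills → $3316000 × 1.5% × 82/365 = $11174.4658
Total = $82191.3753

$82191.38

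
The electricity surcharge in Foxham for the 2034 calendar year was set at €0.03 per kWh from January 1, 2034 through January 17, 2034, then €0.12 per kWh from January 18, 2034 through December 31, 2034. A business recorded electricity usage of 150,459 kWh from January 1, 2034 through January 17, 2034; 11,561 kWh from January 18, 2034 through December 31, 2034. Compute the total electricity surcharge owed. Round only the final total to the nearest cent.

January 1 – January 17, 2034: 150,459 kWh at €0.03/kWh → €4,513.77
January 18 – December 31, 2034: 11,561 kWh at €0.12/kWh → €1,387.32

€5,901.09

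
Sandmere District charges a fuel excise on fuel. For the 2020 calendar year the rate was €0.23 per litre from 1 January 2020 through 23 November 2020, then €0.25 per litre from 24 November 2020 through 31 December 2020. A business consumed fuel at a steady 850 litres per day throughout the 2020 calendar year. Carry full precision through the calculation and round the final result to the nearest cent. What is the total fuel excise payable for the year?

1 January – 23 November 2020: 328 days × 850 litres/day = 278,800 litres at €0.23/litre → €64,124.00
24 November – 31 December 2020: 38 days × 850 litres/day = 32,300 litres at €0.25/litre → €8,075.00

€72,199.00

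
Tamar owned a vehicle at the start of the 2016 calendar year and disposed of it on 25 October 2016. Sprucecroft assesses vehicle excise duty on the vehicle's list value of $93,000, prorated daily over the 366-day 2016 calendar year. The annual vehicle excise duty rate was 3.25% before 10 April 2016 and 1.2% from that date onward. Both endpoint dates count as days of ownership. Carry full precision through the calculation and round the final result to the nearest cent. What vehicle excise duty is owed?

$1,432.61

1 January – 9 April 2016: 100 days at 3.25% → $93,000 × 3.25% × 100/366 = $825.8197
10 April – 25 October 2016: 199 days at 1.2% → $93,000 × 1.2% × 199/366 = $606.7869
Total = $1,432.6066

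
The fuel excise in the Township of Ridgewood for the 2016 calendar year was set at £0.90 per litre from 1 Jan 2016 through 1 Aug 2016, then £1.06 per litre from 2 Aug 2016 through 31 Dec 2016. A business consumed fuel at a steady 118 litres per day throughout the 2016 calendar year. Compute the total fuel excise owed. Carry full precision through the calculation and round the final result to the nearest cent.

1 Jan – 1 Aug 2016: 214 days × 118 litres/day = 25,252 litres at £0.90/litre → £22,726.80
2 Aug – 31 Dec 2016: 152 days × 118 litres/day = 17,936 litres at £1.06/litre → £19,012.16

£41,738.96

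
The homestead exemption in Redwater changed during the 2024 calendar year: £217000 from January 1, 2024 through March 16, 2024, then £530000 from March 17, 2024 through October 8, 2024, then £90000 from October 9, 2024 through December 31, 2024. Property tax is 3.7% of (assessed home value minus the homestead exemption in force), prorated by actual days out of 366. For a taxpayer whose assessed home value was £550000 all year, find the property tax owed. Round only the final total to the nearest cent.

£6881.19

January 1 – March 16, 2024: 76 days, exemption £217000 → (£550000 − £217000) × 3.7% × 76/366 = £2558.4590
March 17 – October 8, 2024: 206 days, exemption £530000 → (£550000 − £530000) × 3.7% × 206/366 = £416.5027
October 9 – December 31, 2024: 84 days, exemption £90000 → (£550000 − £90000) × 3.7% × 84/366 = £3906.2295
Total = £6881.1913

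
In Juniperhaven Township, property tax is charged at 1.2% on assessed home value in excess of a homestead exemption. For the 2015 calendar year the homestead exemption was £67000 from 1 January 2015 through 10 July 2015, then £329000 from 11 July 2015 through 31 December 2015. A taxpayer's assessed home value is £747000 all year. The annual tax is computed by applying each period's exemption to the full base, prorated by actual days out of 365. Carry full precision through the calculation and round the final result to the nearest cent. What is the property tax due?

£6661.22

1 January – 10 July 2015: 191 days, exemption £67000 → (£747000 − £67000) × 1.2% × 191/365 = £4270.0274
11 July – 31 December 2015: 174 days, exemption £329000 → (£747000 − £329000) × 1.2% × 174/365 = £2391.1890
Total = £6661.2164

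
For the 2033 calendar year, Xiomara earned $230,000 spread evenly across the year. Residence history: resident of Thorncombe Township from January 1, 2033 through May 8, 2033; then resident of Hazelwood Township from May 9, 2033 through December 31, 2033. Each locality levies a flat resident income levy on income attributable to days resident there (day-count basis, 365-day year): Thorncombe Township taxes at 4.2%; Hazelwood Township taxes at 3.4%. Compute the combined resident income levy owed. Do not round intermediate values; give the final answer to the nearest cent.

Thorncombe Township, January 1 – May 8, 2033: 128 days → $230,000 × 4.2% × 128/365 = $3,387.6164
Hazelwood Township, May 9 – December 31, 2033: 237 days → $230,000 × 3.4% × 237/365 = $5,077.6438
Total = $8,465.2603

$8,465.26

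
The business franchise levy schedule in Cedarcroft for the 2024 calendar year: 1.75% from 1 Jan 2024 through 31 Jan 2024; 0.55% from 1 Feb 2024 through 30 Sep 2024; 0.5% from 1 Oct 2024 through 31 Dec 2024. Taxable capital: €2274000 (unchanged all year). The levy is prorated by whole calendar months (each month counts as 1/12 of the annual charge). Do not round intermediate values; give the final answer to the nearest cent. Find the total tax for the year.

€14496.75

1 Jan – 31 Jan 2024: 1 month at 1.75% → €2274000 × 1.75% × 1/12 = €3316.2500
1 Feb – 30 Sep 2024: 8 months at 0.55% → €2274000 × 0.55% × 8/12 = €8338.0000
1 Oct – 31 Dec 2024: 3 months at 0.5% → €2274000 × 0.5% × 3/12 = €2842.5000
Total = €14496.7500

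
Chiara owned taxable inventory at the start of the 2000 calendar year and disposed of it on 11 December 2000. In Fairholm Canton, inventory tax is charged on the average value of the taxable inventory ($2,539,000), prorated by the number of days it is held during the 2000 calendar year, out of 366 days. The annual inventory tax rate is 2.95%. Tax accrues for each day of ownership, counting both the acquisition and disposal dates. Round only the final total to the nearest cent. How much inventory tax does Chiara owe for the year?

$70,807.58

Days held (1 January – 11 December 2000): 346 out of 366
Tax = $2,539,000 × 2.95% × 346/366 = $70,807.5765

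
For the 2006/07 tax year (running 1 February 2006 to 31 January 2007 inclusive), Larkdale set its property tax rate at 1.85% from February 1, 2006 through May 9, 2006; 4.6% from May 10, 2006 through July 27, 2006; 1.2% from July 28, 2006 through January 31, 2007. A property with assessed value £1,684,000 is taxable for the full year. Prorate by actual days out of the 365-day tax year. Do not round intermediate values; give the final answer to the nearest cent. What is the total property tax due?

February 1 – May 9, 2006: 98 days at 1.85% → £1,684,000 × 1.85% × 98/365 = £8,364.6356
May 10 – July 27, 2006: 79 days at 4.6% → £1,684,000 × 4.6% × 79/365 = £16,766.1808
July 28, 2006 – January 31, 2007: 188 days at 1.2% → £1,684,000 × 1.2% × 188/365 = £10,408.5041
Total = £35,539.3205

£35,539.32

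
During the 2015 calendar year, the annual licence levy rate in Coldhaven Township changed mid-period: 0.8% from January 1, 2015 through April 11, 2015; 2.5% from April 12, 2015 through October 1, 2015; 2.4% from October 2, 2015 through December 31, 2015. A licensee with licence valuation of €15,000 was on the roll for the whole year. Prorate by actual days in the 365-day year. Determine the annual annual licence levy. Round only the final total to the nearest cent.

€300.70

January 1 – April 11, 2015: 101 days at 0.8% → €15,000 × 0.8% × 101/365 = €33.2055
April 12 – October 1, 2015: 173 days at 2.5% → €15,000 × 2.5% × 173/365 = €177.7397
October 2 – December 31, 2015: 91 days at 2.4% → €15,000 × 2.4% × 91/365 = €89.7534
Total = €300.6986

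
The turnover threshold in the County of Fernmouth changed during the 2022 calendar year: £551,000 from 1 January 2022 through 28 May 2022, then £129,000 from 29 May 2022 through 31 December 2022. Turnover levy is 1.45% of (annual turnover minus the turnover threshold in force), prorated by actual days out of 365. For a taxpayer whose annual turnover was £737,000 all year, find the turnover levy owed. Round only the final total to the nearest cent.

£6,334.87

1 January – 28 May 2022: 148 days, exemption £551,000 → (£737,000 − £551,000) × 1.45% × 148/365 = £1,093.5781
29 May – 31 December 2022: 217 days, exemption £129,000 → (£737,000 − £129,000) × 1.45% × 217/365 = £5,241.2932
Total = £6,334.8712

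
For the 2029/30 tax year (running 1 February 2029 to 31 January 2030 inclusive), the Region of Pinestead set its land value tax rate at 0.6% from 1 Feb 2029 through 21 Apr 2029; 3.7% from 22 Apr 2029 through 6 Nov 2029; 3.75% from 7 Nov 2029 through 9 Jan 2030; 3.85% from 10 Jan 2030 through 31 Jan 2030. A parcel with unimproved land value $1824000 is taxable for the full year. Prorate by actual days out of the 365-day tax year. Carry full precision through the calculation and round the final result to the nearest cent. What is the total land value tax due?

$55419.62

1 Feb – 21 Apr 2029: 80 days at 0.6% → $1824000 × 0.6% × 80/365 = $2398.6849
22 Apr – 6 Nov 2029: 199 days at 3.7% → $1824000 × 3.7% × 199/365 = $36794.8274
7 Nov 2029 – 9 Jan 2030: 64 days at 3.75% → $1824000 × 3.75% × 64/365 = $11993.4247
10 Jan – 31 Jan 2030: 22 days at 3.85% → $1824000 × 3.85% × 22/365 = $4232.6795
Total = $55419.6164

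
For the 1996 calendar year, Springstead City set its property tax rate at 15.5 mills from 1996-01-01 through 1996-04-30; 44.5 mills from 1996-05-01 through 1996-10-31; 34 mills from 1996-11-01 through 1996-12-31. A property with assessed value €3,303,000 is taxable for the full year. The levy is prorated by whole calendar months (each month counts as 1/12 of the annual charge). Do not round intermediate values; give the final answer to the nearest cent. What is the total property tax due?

1996-01-01 to 1996-04-30: 4 months at 15.5 mills → €3,303,000 × 1.55% × 4/12 = €17,065.5000
1996-05-01 to 1996-10-31: 6 months at 44.5 mills → €3,303,000 × 4.45% × 6/12 = €73,491.7500
1996-11-01 to 1996-12-31: 2 months at 34 mills → €3,303,000 × 3.4% × 2/12 = €18,717.0000
Total = €109,274.2500

€109,274.25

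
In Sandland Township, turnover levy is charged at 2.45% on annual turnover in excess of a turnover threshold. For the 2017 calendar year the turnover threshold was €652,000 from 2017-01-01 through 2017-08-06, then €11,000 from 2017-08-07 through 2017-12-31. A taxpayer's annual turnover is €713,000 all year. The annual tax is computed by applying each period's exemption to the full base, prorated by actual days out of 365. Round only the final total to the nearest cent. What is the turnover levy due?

2017-01-01 to 2017-08-06: 218 days, exemption €652,000 → (€713,000 − €652,000) × 2.45% × 218/365 = €892.6055
2017-08-07 to 2017-12-31: 147 days, exemption €11,000 → (€713,000 − €11,000) × 2.45% × 147/365 = €6,926.7205
Total = €7,819.3260

€7,819.33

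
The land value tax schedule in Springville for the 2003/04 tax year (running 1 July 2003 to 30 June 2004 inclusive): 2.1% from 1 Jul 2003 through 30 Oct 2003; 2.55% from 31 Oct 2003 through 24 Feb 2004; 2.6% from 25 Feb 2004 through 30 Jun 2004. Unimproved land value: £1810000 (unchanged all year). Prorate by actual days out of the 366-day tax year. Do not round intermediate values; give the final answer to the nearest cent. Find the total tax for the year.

1 Jul – 30 Oct 2003: 122 days at 2.1% → £1810000 × 2.1% × 122/366 = £12670.0000
31 Oct 2003 – 24 Feb 2004: 117 days at 2.55% → £1810000 × 2.55% × 117/366 = £14754.4672
25 Feb – 30 Jun 2004: 127 days at 2.6% → £1810000 × 2.6% × 127/366 = £16329.5628
Total = £43754.0301

£43754.03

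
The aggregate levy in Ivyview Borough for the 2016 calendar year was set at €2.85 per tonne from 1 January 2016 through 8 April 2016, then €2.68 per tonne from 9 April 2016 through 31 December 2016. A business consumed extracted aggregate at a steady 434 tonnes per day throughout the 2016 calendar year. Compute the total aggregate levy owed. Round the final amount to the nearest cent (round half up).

€433,006.14

1 January – 8 April 2016: 99 days × 434 tonnes/day = 42,966 tonnes at €2.85/tonne → €122,453.10
9 April – 31 December 2016: 267 days × 434 tonnes/day = 115,878 tonnes at €2.68/tonne → €310,553.04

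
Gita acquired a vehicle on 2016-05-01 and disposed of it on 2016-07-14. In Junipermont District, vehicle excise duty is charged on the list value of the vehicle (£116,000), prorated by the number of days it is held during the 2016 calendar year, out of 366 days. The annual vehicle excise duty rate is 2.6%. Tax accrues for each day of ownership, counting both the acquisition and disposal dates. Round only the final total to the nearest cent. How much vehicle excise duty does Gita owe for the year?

Days held (2016-05-01 to 2016-07-14): 75 out of 366
Tax = £116,000 × 2.6% × 75/366 = £618.0328

£618.03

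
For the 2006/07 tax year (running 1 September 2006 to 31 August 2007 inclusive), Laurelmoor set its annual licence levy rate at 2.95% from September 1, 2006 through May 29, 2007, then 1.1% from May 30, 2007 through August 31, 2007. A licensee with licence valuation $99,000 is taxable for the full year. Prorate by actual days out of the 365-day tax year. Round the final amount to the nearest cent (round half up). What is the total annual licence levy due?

$2,448.83

September 1, 2006 – May 29, 2007: 271 days at 2.95% → $99,000 × 2.95% × 271/365 = $2,168.3712
May 30 – August 31, 2007: 94 days at 1.1% → $99,000 × 1.1% × 94/365 = $280.4548
Total = $2,448.8260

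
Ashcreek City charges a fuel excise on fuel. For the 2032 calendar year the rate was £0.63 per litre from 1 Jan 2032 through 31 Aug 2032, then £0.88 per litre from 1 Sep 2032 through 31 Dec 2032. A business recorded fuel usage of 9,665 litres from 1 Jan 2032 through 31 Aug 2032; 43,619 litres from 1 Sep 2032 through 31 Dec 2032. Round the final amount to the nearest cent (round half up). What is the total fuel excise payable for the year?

£44473.67

1 Jan – 31 Aug 2032: 9,665 litres at £0.63/litre → £6088.95
1 Sep – 31 Dec 2032: 43,619 litres at £0.88/litre → £38384.72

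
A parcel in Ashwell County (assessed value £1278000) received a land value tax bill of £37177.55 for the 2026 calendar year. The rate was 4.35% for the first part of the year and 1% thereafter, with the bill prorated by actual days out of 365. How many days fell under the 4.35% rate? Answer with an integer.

Let d = days at the first rate; then 365 − d days at the second rate.
£1278000 × [4.35%·d + 1%·(365−d)] / 365 = £37177.55
Solving gives d = 208, so the new rate took effect on 28 Jul 2026.

208 days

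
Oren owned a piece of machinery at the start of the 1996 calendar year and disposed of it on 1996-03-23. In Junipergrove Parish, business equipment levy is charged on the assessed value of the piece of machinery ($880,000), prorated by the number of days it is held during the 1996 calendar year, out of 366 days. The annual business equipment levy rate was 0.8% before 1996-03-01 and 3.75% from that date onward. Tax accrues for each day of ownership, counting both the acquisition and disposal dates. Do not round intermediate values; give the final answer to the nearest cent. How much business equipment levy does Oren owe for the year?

$3,227.87

1996-01-01 to 1996-02-29: 60 days at 0.8% → $880,000 × 0.8% × 60/366 = $1,154.0984
1996-03-01 to 1996-03-23: 23 days at 3.75% → $880,000 × 3.75% × 23/366 = $2,073.7705
Total = $3,227.8689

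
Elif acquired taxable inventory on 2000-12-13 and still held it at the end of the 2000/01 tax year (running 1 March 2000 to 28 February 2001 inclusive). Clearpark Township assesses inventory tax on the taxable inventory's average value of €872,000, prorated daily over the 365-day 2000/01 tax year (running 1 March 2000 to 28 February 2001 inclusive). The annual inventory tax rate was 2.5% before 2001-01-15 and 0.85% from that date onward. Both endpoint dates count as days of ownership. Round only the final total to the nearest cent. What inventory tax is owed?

€2,884.77

2000-12-13 to 2001-01-14: 33 days at 2.5% → €872,000 × 2.5% × 33/365 = €1,970.9589
2001-01-15 to 2001-02-28: 45 days at 0.85% → €872,000 × 0.85% × 45/365 = €913.8082
Total = €2,884.7671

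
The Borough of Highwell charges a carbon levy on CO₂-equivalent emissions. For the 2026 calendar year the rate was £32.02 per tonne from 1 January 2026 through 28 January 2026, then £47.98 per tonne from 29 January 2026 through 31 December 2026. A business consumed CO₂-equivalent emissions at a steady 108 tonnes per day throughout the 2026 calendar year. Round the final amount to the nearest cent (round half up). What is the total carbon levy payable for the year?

£1,843,108.56

1 January – 28 January 2026: 28 days × 108 tonnes/day = 3,024 tonnes at £32.02/tonne → £96,828.48
29 January – 31 December 2026: 337 days × 108 tonnes/day = 36,396 tonnes at £47.98/tonne → £1,746,280.08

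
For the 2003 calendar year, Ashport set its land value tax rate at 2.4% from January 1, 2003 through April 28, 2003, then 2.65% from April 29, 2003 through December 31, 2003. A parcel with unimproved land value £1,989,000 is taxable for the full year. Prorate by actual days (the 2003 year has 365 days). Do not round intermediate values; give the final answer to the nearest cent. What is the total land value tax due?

January 1 – April 28, 2003: 118 days at 2.4% → £1,989,000 × 2.4% × 118/365 = £15,432.4603
April 29 – December 31, 2003: 247 days at 2.65% → £1,989,000 × 2.65% × 247/365 = £35,668.4918
Total = £51,100.9521

£51,100.95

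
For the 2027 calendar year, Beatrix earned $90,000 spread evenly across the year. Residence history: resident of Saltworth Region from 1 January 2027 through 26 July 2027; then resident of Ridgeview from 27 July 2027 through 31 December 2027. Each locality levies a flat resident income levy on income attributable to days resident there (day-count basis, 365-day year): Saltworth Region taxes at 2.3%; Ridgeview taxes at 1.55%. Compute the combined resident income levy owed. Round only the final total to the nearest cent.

Saltworth Region, 1 January – 26 July 2027: 207 days → $90,000 × 2.3% × 207/365 = $1,173.9452
Ridgeview, 27 July – 31 December 2027: 158 days → $90,000 × 1.55% × 158/365 = $603.8630
Total = $1,777.8082

$1,777.81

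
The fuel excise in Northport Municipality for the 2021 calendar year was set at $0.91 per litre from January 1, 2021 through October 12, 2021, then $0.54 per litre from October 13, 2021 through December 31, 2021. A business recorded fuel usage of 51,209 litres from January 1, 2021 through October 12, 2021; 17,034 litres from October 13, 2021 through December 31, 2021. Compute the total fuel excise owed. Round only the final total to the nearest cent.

January 1 – October 12, 2021: 51,209 litres at $0.91/litre → $46,600.19
October 13 – December 31, 2021: 17,034 litres at $0.54/litre → $9,198.36

$55,798.55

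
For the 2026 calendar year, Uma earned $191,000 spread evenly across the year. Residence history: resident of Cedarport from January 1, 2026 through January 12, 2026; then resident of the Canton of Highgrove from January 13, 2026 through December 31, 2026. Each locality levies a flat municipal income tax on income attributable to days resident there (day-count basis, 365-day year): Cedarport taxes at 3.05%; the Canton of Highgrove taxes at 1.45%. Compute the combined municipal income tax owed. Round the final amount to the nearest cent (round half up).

$2,869.97

Cedarport, January 1 – January 12, 2026: 12 days → $191,000 × 3.05% × 12/365 = $191.5233
The Canton of Highgrove, January 13 – December 31, 2026: 353 days → $191,000 × 1.45% × 353/365 = $2,678.4479
Total = $2,869.9712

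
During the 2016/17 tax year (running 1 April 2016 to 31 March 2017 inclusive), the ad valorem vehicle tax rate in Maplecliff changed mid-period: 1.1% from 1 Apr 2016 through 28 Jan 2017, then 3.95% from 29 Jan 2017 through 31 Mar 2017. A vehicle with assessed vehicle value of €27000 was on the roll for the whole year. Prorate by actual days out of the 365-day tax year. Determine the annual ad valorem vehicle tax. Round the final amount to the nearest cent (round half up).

1 Apr 2016 – 28 Jan 2017: 303 days at 1.1% → €27000 × 1.1% × 303/365 = €246.5507
29 Jan – 31 Mar 2017: 62 days at 3.95% → €27000 × 3.95% × 62/365 = €181.1589
Total = €427.7096

€427.71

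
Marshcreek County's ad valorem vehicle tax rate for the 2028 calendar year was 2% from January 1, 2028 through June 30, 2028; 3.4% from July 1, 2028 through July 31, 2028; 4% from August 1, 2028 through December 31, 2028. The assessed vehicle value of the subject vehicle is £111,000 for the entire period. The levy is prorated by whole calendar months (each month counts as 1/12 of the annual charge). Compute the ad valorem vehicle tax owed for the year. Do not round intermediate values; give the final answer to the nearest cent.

£3,274.50

January 1 – June 30, 2028: 6 months at 2% → £111,000 × 2% × 6/12 = £1,110.0000
July 1 – July 31, 2028: 1 month at 3.4% → £111,000 × 3.4% × 1/12 = £314.5000
August 1 – December 31, 2028: 5 months at 4% → £111,000 × 4% × 5/12 = £1,850.0000
Total = £3,274.5000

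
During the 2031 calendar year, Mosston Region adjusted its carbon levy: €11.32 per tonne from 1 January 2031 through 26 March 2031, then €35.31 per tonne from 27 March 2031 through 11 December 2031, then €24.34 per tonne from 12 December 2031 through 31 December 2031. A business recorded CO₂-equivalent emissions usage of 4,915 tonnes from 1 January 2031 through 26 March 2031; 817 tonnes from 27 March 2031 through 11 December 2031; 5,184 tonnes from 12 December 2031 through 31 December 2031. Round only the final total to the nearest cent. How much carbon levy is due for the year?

1 January – 26 March 2031: 4,915 tonnes at €11.32/tonne → €55637.80
27 March – 11 December 2031: 817 tonnes at €35.31/tonne → €28848.27
12 December – 31 December 2031: 5,184 tonnes at €24.34/tonne → €126178.56

€210664.63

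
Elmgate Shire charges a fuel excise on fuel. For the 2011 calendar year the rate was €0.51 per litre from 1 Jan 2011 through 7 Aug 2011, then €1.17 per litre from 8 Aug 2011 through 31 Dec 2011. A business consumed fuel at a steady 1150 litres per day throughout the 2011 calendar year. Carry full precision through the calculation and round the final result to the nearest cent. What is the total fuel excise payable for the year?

€324,886.50

1 Jan – 7 Aug 2011: 219 days × 1150 litres/day = 251,850 litres at €0.51/litre → €128,443.50
8 Aug – 31 Dec 2011: 146 days × 1150 litres/day = 167,900 litres at €1.17/litre → €196,443.00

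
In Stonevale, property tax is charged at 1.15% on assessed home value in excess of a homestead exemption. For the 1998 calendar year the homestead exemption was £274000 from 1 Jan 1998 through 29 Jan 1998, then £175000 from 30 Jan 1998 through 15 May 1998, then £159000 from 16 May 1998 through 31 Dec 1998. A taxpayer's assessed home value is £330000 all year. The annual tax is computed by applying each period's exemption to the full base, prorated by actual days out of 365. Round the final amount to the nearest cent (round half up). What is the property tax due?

1 Jan – 29 Jan 1998: 29 days, exemption £274000 → (£330000 − £274000) × 1.15% × 29/365 = £51.1671
30 Jan – 15 May 1998: 106 days, exemption £175000 → (£330000 − £175000) × 1.15% × 106/365 = £517.6575
16 May – 31 Dec 1998: 230 days, exemption £159000 → (£330000 − £159000) × 1.15% × 230/365 = £1239.1644
Total = £1807.9890

£1807.99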